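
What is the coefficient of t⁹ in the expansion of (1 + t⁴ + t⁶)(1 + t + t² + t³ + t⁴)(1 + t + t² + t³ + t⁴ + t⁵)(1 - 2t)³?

-6

(1 + t⁴ + t⁶) has coefficients 1,0,0,0,1,0,1 for degrees 0…6.
(1 + t + t² + t³ + t⁴) has coefficients 1,1,1,1,1,0,0,0,0,0 for degrees 0…9.
Multiplying by (1 + t + t² + t³ + t⁴ + t⁵) gives running coefficients 1,2,3,4,5,5,4,3,2,1 for degrees 0…9.
Finally multiplying by (1 - 2t)³, the product of all factors after the first has coefficients 1,-4,3,2,1,-1,2,-1,-8,-7 for degrees 0…9.
[t⁹] = 1·(-7) + 1·(-1) + 1·2 = -6.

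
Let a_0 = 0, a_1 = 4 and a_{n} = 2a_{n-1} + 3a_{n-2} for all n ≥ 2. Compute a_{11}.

The ordinary generating function has denominator 1 - 2y - 3y^2.
Iterating the recurrence: a_0,…,a_{11} = 0, 4, 8, 28, 80, 244, 728, 2188, 6560, 19684, 59048, 177148.

177148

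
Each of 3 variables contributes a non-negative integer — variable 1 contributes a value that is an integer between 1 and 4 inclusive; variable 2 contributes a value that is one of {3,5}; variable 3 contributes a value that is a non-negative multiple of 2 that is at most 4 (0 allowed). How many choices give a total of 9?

The generating function for the choices is (t + t² + t³ + t⁴)·(t³ + t⁵)·(1 + t² + t⁴); the count is [t⁹].
(t + t² + t³ + t⁴) has coefficients 0,1,1,1,1 for degrees 0…4.
(t³ + t⁵) has coefficients 0,0,0,1,0,1,0,0,0,0 for degrees 0…9.
Finally multiplying by (1 + t² + t⁴), the product of all factors after the first has coefficients 0,0,0,1,0,2,0,2,0,1 for degrees 0…9.
[t⁹] = 1·0 + 1·2 + 1·0 + 1·2 = 4.

4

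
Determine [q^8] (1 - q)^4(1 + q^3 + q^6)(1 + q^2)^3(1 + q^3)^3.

(1 - q)^4 has coefficients 1,-4,6,-4,1 for degrees 0…4.
(1 + q^3 + q^6) has coefficients 1,0,0,1,0,0,1,0,0 for degrees 0…8.
Multiplying by (1 + q^2)^3 gives running coefficients 1,0,3,1,3,3,2,3,3 for degrees 0…8.
Finally multiplying by (1 + q^3)^3, the product of all factors after the first has coefficients 1,0,3,4,3,12,8,12,21 for degrees 0…8.
[q^8] = 1·21 − 4·12 + 6·8 − 4·12 + 1·3 = -24.

-24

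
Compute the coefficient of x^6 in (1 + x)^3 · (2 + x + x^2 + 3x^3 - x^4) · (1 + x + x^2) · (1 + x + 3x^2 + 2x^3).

(1 + x)^3 has coefficients 1,3,3,1 for degrees 0…3.
(2 + x + x^2 + 3x^3 - x^4) has coefficients 2,1,1,3,-1,0,0 for degrees 0…6.
Multiplying by (1 + x + x^2) gives running coefficients 2,3,4,5,3,2,-1 for degrees 0…6.
Finally multiplying by (1 + x + 3x^2 + 2x^3), the product of all factors after the first has coefficients 2,5,13,22,26,28,20 for degrees 0…6.
[x^6] = 1·20 + 3·28 + 3·26 + 1·22 = 204.

204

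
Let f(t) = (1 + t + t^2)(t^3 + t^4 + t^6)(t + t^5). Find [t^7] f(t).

2

(1 + t + t^2) has coefficients 1,1,1 for degrees 0…2.
(t^3 + t^4 + t^6) has coefficients 0,0,0,1,1,0,1,0 for degrees 0…7.
Finally multiplying by (t + t^5), the product of all factors after the first has coefficients 0,0,0,0,1,1,0,1 for degrees 0…7.
[t^7] = 1·1 + 1·0 + 1·1 = 2.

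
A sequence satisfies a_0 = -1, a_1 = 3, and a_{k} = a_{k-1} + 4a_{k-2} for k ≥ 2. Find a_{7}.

283

The ordinary generating function has denominator 1 - y - 4y^2.
Iterating the recurrence: a_0,…,a_{7} = -1, 3, -1, 11, 7, 51, 79, 283.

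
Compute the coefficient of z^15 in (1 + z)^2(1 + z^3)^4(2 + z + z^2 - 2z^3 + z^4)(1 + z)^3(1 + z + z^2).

(1 + z)^2 has coefficients 1,2,1 for degrees 0…2.
(1 + z^3)^4 has coefficients 1,0,0,4,0,0,6,0,0,4,0,0,1,0,0,0 for degrees 0…15.
Multiplying by (2 + z + z^2 - 2z^3 + z^4) gives running coefficients 2,1,1,6,5,4,4,10,6,-4,10,4,-6,5,1,-2 for degrees 0…15.
Multiplying by (1 + z)^3 gives running coefficients 2,7,10,14,27,38,37,39,52,48,26,28,32,9,2,10 for degrees 0…15.
Finally multiplying by (1 + z + z^2), the product of all factors after the first has coefficients 2,9,19,31,51,79,102,114,128,139,126,102,86,69,43,21 for degrees 0…15.
[z^15] = 1·21 + 2·43 + 1·69 = 176.

176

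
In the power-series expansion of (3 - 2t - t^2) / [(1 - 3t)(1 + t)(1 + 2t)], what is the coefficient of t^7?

1804

The denominator gives the recurrence a_n = 7a_(n−2) + 6a_(n−3) for n ≥ 3; the numerator fixes a_0 = 3, a_1 = -2, a_2 = 20.
Iterating: 3, -2, 20, 4, 128, 148, 920, 1804, so a_7 = 1804.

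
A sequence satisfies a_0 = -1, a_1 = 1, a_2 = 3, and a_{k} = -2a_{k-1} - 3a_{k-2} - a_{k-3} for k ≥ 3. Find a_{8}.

The ordinary generating function has denominator 1 + 2q + 3q^2 + q^3.
Iterating the recurrence: a_0,…,a_{8} = -1, 1, 3, -8, 6, 9, -28, 23, 29.

29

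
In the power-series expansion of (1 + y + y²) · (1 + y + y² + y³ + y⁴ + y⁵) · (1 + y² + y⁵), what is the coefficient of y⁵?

7

(1 + y + y²) has coefficients 1,1,1 for degrees 0…2.
(1 + y + y² + y³ + y⁴ + y⁵) has coefficients 1,1,1,1,1,1 for degrees 0…5.
Finally multiplying by (1 + y² + y⁵), the product of all factors after the first has coefficients 1,1,2,2,2,3 for degrees 0…5.
[y⁵] = 1·3 + 1·2 + 1·2 = 7.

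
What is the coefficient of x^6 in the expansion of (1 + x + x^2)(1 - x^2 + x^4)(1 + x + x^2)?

2

(1 + x + x^2) has coefficients 1,1,1 for degrees 0…2.
(1 - x^2 + x^4) has coefficients 1,0,-1,0,1,0,0 for degrees 0…6.
Finally multiplying by (1 + x + x^2), the product of all factors after the first has coefficients 1,1,0,-1,0,1,1 for degrees 0…6.
[x^6] = 1·1 + 1·1 + 1·0 = 2.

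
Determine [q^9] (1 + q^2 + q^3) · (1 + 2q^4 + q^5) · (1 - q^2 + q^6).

(1 + q^2 + q^3) has coefficients 1,0,1,1 for degrees 0…3.
(1 + 2q^4 + q^5) has coefficients 1,0,0,0,2,1,0,0,0,0 for degrees 0…9.
Finally multiplying by (1 - q^2 + q^6), the product of all factors after the first has coefficients 1,0,-1,0,2,1,-1,-1,0,0 for degrees 0…9.
[q^9] = 1·0 + 1·(-1) + 1·(-1) = -2.

-2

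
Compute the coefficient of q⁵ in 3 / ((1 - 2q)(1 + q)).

63

The denominator gives the recurrence a_n = a_(n−1) + 2a_(n−2) for n ≥ 2; the numerator fixes a_0 = 3, a_1 = 3.
Iterating: 3, 3, 9, 15, 33, 63, so a_5 = 63.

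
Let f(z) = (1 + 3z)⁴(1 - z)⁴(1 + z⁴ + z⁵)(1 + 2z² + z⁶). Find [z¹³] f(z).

-379

(1 + 3z)⁴ has coefficients 1,12,54,108,81 for degrees 0…4.
(1 - z)⁴ has coefficients 1,-4,6,-4,1,0,0,0,0,0,0,0,0,0 for degrees 0…13.
Multiplying by (1 + z⁴ + z⁵) gives running coefficients 1,-4,6,-4,2,-3,2,2,-3,1,0,0,0,0 for degrees 0…13.
Finally multiplying by (1 + 2z² + z⁶), the product of all factors after the first has coefficients 1,-4,8,-12,14,-11,7,-8,7,1,-4,-1,2,2 for degrees 0…13.
[z¹³] = 1·2 + 12·2 + 54·(-1) + 108·(-4) + 81·1 = -379.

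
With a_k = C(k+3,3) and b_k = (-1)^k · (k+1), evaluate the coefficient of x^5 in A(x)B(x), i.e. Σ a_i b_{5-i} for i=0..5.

20

This is [x^5] in the product of the two ordinary generating functions.
Σ = 1·(-6) + 4·5 + 10·(-4) + 20·3 + 35·(-2) + 56·1 = 20.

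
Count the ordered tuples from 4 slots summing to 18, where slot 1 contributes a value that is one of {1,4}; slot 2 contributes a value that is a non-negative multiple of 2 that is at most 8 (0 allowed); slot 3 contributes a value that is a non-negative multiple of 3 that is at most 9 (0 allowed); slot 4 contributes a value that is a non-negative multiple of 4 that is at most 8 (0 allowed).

8

The generating function for the choices is (t + t⁴)·(1 + t² + t⁴ + t⁶ + t⁸)·(1 + t³ + t⁶ + t⁹)·(1 + t⁴ + t⁸); the count is [t¹⁸].
(t + t⁴) has coefficients 0,1,0,0,1 for degrees 0…4.
(1 + t² + t⁴ + t⁶ + t⁸) has coefficients 1,0,1,0,1,0,1,0,1,0,0,0,0,0,0,0,0,0,0 for degrees 0…18.
Multiplying by (1 + t³ + t⁶ + t⁹) gives running coefficients 1,0,1,1,1,1,2,1,2,2,1,2,1,1,1,1,0,1,0 for degrees 0…18.
Finally multiplying by (1 + t⁴ + t⁸), the product of all factors after the first has coefficients 1,0,1,1,2,1,3,2,4,3,4,4,4,4,4,4,3,4,2 for degrees 0…18.
[t¹⁸] = 1·4 + 1·4 = 8.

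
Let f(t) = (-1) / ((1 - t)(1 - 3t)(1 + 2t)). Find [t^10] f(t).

-53417

Partial fractions give a closed form: a_n = (1/6)·1^n + (-9/10)·3^n + (-4/15)·(-2)^n.
At n = 10: a_10 = -53417.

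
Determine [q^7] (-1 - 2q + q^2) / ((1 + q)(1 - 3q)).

The denominator gives the recurrence a_n = 2a_(n−1) + 3a_(n−2) for n ≥ 3; the numerator fixes a_0 = -1, a_1 = -4, a_2 = -10.
Iterating: -1, -4, -10, -32, -94, -284, -850, -2552, so a_7 = -2552.

-2552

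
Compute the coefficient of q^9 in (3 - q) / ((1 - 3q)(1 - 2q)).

The denominator gives the recurrence a_n = 5a_(n−1) − 6a_(n−2) for n ≥ 2; the numerator fixes a_0 = 3, a_1 = 14.
Iterating: 3, 14, 52, 176, 568, 1784, 5512, 16856, 51208, 154904, so a_9 = 154904.

154904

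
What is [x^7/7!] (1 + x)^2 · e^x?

The EGF product rule gives c_7 = Σ_{k_1+k_2=7} C(7; k_1,k_2) · ∏ g_i(k_i), where (1+x)^2 gives the falling factorial (2)_k; e^x gives (1)^k.
g_1(k) for k = 0…7: 1, 2, 2, 0, 0, 0, 0, 0.
g_2(k) for k = 0…7: 1, 1, 1, 1, 1, 1, 1, 1.
c_7 = Σ_k C(7,k)·g_1(k)·g_2(7−k) = 1·1·1 + 7·2·1 + 21·2·1 = 1 + 14 + 42 = 57.

57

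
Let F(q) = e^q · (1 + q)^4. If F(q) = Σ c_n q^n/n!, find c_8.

The EGF product rule gives c_8 = Σ_{k_1+k_2=8} C(8; k_1,k_2) · ∏ g_i(k_i), where e^q gives (1)^k; (1+q)^4 gives the falling factorial (4)_k.
g_1(k) for k = 0…8: 1, 1, 1, 1, 1, 1, 1, 1, 1.
g_2(k) for k = 0…8: 1, 4, 12, 24, 24, 0, 0, 0, 0.
c_8 = Σ_k C(8,k)·g_1(k)·g_2(8−k) = 70·1·24 + 56·1·24 + 28·1·12 + 8·1·4 + 1·1·1 = 1680 + 1344 + 336 + 32 + 1 = 3393.

3393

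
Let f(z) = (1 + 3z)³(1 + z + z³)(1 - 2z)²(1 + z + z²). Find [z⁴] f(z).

-89

(1 + 3z)³ has coefficients 1,9,27,27 for degrees 0…3.
(1 + z + z³) has coefficients 1,1,0,1,0 for degrees 0…4.
Multiplying by (1 - 2z)² gives running coefficients 1,-3,0,5,-4 for degrees 0…4.
Finally multiplying by (1 + z + z²), the product of all factors after the first has coefficients 1,-2,-2,2,1 for degrees 0…4.
[z⁴] = 1·1 + 9·2 + 27·(-2) + 27·(-2) = -89.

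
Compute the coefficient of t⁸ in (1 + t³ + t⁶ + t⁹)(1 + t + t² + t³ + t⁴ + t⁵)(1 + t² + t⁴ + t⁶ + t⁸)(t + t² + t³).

(1 + t³ + t⁶ + t⁹) has coefficients 1,0,0,1,0,0,1,0,0 for degrees 0…8.
(1 + t + t² + t³ + t⁴ + t⁵) has coefficients 1,1,1,1,1,1,0,0,0 for degrees 0…8.
Multiplying by (1 + t² + t⁴ + t⁶ + t⁸) gives running coefficients 1,1,2,2,3,3,3,3,3 for degrees 0…8.
Finally multiplying by (t + t² + t³), the product of all factors after the first has coefficients 0,1,2,4,5,7,8,9,9 for degrees 0…8.
[t⁸] = 1·9 + 1·7 + 1·2 = 18.

18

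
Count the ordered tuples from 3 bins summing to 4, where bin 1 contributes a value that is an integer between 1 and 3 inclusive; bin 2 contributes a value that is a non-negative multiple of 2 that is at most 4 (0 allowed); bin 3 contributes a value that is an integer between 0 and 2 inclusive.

4

The generating function for the choices is (x + x^2 + x^3)·(1 + x^2 + x^4)·(1 + x + x^2); the count is [x^4].
(x + x^2 + x^3) has coefficients 0,1,1,1 for degrees 0…3.
(1 + x^2 + x^4) has coefficients 1,0,1,0,1 for degrees 0…4.
Finally multiplying by (1 + x + x^2), the product of all factors after the first has coefficients 1,1,2,1,2 for degrees 0…4.
[x^4] = 1·1 + 1·2 + 1·1 = 4.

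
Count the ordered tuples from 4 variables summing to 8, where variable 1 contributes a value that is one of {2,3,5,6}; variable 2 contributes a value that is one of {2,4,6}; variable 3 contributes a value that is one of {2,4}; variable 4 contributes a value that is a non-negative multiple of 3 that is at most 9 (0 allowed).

2

The generating function for the choices is (y^2 + y^3 + y^5 + y^6)·(y^2 + y^4 + y^6)·(y^2 + y^4)·(1 + y^3 + y^6 + y^9); the count is [y^8].
(y^2 + y^3 + y^5 + y^6) has coefficients 0,0,1,1,0,1,1 for degrees 0…6.
(y^2 + y^4 + y^6) has coefficients 0,0,1,0,1,0,1,0,0 for degrees 0…8.
Multiplying by (y^2 + y^4) gives running coefficients 0,0,0,0,1,0,2,0,2 for degrees 0…8.
Finally multiplying by (1 + y^3 + y^6 + y^9), the product of all factors after the first has coefficients 0,0,0,0,1,0,2,1,2 for degrees 0…8.
[y^8] = 1·2 + 1·0 + 1·0 + 1·0 = 2.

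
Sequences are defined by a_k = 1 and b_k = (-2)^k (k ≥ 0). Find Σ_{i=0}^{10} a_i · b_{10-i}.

Write out a_i and b_{10-i} for i = 0,…,10 and sum the products.
Σ = 1·1024 + 1·(-512) + 1·256 + 1·(-128) + 1·64 + 1·(-32) + 1·16 + 1·(-8) + 1·4 + 1·(-2) + 1·1 = 683.

683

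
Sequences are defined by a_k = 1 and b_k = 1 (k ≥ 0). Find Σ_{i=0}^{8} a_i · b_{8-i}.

Write out a_i and b_{8-i} for i = 0,…,8 and sum the products.
Σ = 1·1 + 1·1 + 1·1 + 1·1 + 1·1 + 1·1 + 1·1 + 1·1 + 1·1 = 9.

9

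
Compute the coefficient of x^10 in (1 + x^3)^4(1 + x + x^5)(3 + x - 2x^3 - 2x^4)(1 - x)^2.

(1 + x^3)^4 has coefficients 1,0,0,4,0,0,6,0,0,4,0 for degrees 0…10.
(1 + x + x^5) has coefficients 1,1,0,0,0,1,0,0,0,0,0 for degrees 0…10.
Multiplying by (3 + x - 2x^3 - 2x^4) gives running coefficients 3,4,1,-2,-4,1,1,0,-2,-2,0 for degrees 0…10.
Finally multiplying by (1 - x)^2, the product of all factors after the first has coefficients 3,-2,-4,0,1,7,-5,-1,-1,2,2 for degrees 0…10.
[x^10] = 1·2 + 4·(-1) + 6·1 + 4·(-2) = -4.

-4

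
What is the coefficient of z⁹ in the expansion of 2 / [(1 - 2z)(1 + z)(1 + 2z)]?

-682

The denominator gives the recurrence a_n = −a_(n−1) + 4a_(n−2) + 4a_(n−3) for n ≥ 3; the numerator fixes a_0 = 2, a_1 = -2, a_2 = 10.
Iterating: 2, -2, 10, -10, 42, -42, 170, -170, 682, -682, so a_9 = -682.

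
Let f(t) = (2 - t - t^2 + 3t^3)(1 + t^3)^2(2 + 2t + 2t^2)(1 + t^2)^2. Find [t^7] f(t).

(2 - t - t^2 + 3t^3) has coefficients 2,-1,-1,3 for degrees 0…3.
(1 + t^3)^2 has coefficients 1,0,0,2,0,0,1,0 for degrees 0…7.
Multiplying by (2 + 2t + 2t^2) gives running coefficients 2,2,2,4,4,4,2,2 for degrees 0…7.
Finally multiplying by (1 + t^2)^2, the product of all factors after the first has coefficients 2,2,6,8,10,14,12,14 for degrees 0…7.
[t^7] = 2·14 − 1·12 − 1·14 + 3·10 = 32.

32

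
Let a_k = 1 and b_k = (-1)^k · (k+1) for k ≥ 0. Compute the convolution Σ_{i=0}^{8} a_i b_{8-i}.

Write out a_i and b_{8-i} for i = 0,…,8 and sum the products.
Σ = 1·9 + 1·(-8) + 1·7 + 1·(-6) + 1·5 + 1·(-4) + 1·3 + 1·(-2) + 1·1 = 5.

5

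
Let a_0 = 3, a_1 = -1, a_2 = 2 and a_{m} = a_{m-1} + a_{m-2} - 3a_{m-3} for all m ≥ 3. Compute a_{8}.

The ordinary generating function has denominator 1 - q - q^2 + 3q^3.
Iterating the recurrence: a_0,…,a_{8} = 3, -1, 2, -8, -3, -17, 4, -4, 51.

51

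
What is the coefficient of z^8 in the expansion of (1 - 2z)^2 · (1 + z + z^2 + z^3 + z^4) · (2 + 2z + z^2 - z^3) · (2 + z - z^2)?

(1 - 2z)^2 has coefficients 1,-4,4 for degrees 0…2.
(1 + z + z^2 + z^3 + z^4) has coefficients 1,1,1,1,1,0,0,0,0 for degrees 0…8.
Multiplying by (2 + 2z + z^2 - z^3) gives running coefficients 2,4,5,4,4,2,0,-1,0 for degrees 0…8.
Finally multiplying by (2 + z - z^2), the product of all factors after the first has coefficients 4,10,12,9,7,4,-2,-4,-1 for degrees 0…8.
[z^8] = 1·(-1) − 4·(-4) + 4·(-2) = 7.

7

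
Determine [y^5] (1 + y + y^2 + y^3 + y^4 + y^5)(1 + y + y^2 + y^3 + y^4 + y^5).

(1 + y + y^2 + y^3 + y^4 + y^5) has coefficients 1,1,1,1,1,1 for degrees 0…5.
(1 + y + y^2 + y^3 + y^4 + y^5) has coefficients 1,1,1,1,1,1 for degrees 0…5.
[y^5] = 1·1 + 1·1 + 1·1 + 1·1 + 1·1 + 1·1 = 6.

6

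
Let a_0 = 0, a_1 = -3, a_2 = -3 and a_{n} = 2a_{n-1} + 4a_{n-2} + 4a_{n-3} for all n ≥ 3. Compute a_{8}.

-8688

The ordinary generating function has denominator 1 - 2x - 4x^2 - 4x^3.
Iterating the recurrence: a_0,…,a_{8} = 0, -3, -3, -18, -60, -204, -720, -2496, -8688.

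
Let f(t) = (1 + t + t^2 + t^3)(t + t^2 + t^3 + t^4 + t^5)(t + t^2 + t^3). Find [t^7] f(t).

(1 + t + t^2 + t^3) has coefficients 1,1,1,1 for degrees 0…3.
(t + t^2 + t^3 + t^4 + t^5) has coefficients 0,1,1,1,1,1,0,0 for degrees 0…7.
Finally multiplying by (t + t^2 + t^3), the product of all factors after the first has coefficients 0,0,1,2,3,3,3,2 for degrees 0…7.
[t^7] = 1·2 + 1·3 + 1·3 + 1·3 = 11.

11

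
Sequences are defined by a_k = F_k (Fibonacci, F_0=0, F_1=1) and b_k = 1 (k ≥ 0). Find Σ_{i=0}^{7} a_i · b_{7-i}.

33

The convolution is the t^7 coefficient of A(t)B(t).
Σ = 0·1 + 1·1 + 1·1 + 2·1 + 3·1 + 5·1 + 8·1 + 13·1 = 33.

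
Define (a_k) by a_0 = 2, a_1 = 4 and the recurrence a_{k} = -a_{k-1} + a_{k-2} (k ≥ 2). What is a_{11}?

The ordinary generating function has denominator 1 + t - t^2.
Iterating the recurrence: a_0,…,a_{11} = 2, 4, -2, 6, -8, 14, -22, 36, -58, 94, -152, 246.

246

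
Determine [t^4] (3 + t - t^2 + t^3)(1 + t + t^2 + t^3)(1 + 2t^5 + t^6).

(3 + t - t^2 + t^3) has coefficients 3,1,-1,1 for degrees 0…3.
(1 + t + t^2 + t^3) has coefficients 1,1,1,1,0 for degrees 0…4.
Finally multiplying by (1 + 2t^5 + t^6), the product of all factors after the first has coefficients 1,1,1,1,0 for degrees 0…4.
[t^4] = 3·0 + 1·1 − 1·1 + 1·1 = 1.

1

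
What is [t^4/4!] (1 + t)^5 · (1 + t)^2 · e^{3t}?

The EGF product rule gives c_4 = Σ_{k_1+k_2+k_3=4} C(4; k_1,k_2,k_3) · ∏ g_i(k_i), where (1+t)^5 gives the falling factorial (5)_k; (1+t)^2 gives the falling factorial (2)_k; e^{3t} gives (3)^k.
g_1(k) for k = 0…4: 1, 5, 20, 60, 120.
g_2(k) for k = 0…4: 1, 2, 2, 0, 0.
g_3(k) for k = 0…4: 1, 3, 9, 27, 81.
First combine the last two factors: h(k) = Σ_j C(k,j)·g_2(j)·g_3(k−j) for k = 0…4: 1, 5, 23, 99, 405.
c_4 = Σ_k C(4,k)·g_1(k)·h(4−k) = 1·1·405 + 4·5·99 + 6·20·23 + 4·60·5 + 1·120·1 = 405 + 1980 + 2760 + 1200 + 120 = 6465.

6465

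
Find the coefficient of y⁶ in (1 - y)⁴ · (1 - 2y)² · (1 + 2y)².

88

(1 - y)⁴ has coefficients 1,-4,6,-4,1 for degrees 0…4.
(1 - 2y)² has coefficients 1,-4,4,0,0,0,0 for degrees 0…6.
Finally multiplying by (1 + 2y)², the product of all factors after the first has coefficients 1,0,-8,0,16,0,0 for degrees 0…6.
[y⁶] = 1·0 − 4·0 + 6·16 − 4·0 + 1·(-8) = 88.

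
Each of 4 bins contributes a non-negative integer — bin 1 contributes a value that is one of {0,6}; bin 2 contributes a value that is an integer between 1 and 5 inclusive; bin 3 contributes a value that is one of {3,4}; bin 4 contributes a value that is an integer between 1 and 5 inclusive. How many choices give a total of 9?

9

The generating function for the choices is (1 + y⁶)·(y + y² + y³ + y⁴ + y⁵)·(y³ + y⁴)·(y + y² + y³ + y⁴ + y⁵); the count is [y⁹].
(1 + y⁶) has coefficients 1,0,0,0,0,0,1 for degrees 0…6.
(y + y² + y³ + y⁴ + y⁵) has coefficients 0,1,1,1,1,1,0,0,0,0 for degrees 0…9.
Multiplying by (y³ + y⁴) gives running coefficients 0,0,0,0,1,2,2,2,2,1 for degrees 0…9.
Finally multiplying by (y + y² + y³ + y⁴ + y⁵), the product of all factors after the first has coefficients 0,0,0,0,0,1,3,5,7,9 for degrees 0…9.
[y⁹] = 1·9 + 1·0 = 9.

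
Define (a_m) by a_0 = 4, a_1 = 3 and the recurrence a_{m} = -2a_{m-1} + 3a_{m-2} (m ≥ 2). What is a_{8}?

The ordinary generating function has denominator 1 + 2y - 3y^2.
Iterating the recurrence: a_0,…,a_{8} = 4, 3, 6, -3, 24, -57, 186, -543, 1644.

1644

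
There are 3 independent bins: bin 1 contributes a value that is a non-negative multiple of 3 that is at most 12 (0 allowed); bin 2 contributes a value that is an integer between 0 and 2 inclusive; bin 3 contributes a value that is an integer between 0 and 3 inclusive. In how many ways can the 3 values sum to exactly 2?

3

The generating function for the choices is (1 + q³ + q⁶ + q⁹ + q¹²)·(1 + q + q²)·(1 + q + q² + q³); the count is [q²].
(1 + q³ + q⁶ + q⁹ + q¹²) has coefficients 1,0,0 for degrees 0…2.
(1 + q + q²) has coefficients 1,1,1 for degrees 0…2.
Finally multiplying by (1 + q + q² + q³), the product of all factors after the first has coefficients 1,2,3 for degrees 0…2.
[q²] = 1·3 = 3.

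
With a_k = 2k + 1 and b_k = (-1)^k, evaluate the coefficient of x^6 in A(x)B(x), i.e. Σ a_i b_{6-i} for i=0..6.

7

Write out a_i and b_{6-i} for i = 0,…,6 and sum the products.
Σ = 1·1 + 3·(-1) + 5·1 + 7·(-1) + 9·1 + 11·(-1) + 13·1 = 7.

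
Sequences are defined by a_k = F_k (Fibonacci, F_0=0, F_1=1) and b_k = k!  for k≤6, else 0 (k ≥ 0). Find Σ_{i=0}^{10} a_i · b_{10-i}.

3161

Write out a_i and b_{10-i} for i = 0,…,10 and sum the products.
Σ = 0·0 + 1·0 + 1·0 + 2·0 + 3·720 + 5·120 + 8·24 + 13·6 + 21·2 + 34·1 + 55·1 = 3161.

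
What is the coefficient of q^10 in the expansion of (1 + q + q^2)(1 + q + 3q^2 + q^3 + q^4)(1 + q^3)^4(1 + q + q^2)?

114

(1 + q + q^2) has coefficients 1,1,1 for degrees 0…2.
(1 + q + 3q^2 + q^3 + q^4) has coefficients 1,1,3,1,1,0,0,0,0,0,0 for degrees 0…10.
Multiplying by (1 + q^3)^4 gives running coefficients 1,1,3,5,5,12,10,10,18,10,10 for degrees 0…10.
Finally multiplying by (1 + q + q^2), the product of all factors after the first has coefficients 1,2,5,9,13,22,27,32,38,38,38 for degrees 0…10.
[q^10] = 1·38 + 1·38 + 1·38 = 114.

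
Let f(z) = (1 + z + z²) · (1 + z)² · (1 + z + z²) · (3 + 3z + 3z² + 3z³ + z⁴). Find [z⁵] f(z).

(1 + z + z²) has coefficients 1,1,1 for degrees 0…2.
(1 + z)² has coefficients 1,2,1,0,0,0 for degrees 0…5.
Multiplying by (1 + z + z²) gives running coefficients 1,3,4,3,1,0 for degrees 0…5.
Finally multiplying by (3 + 3z + 3z² + 3z³ + z⁴), the product of all factors after the first has coefficients 3,12,24,33,34,27 for degrees 0…5.
[z⁵] = 1·27 + 1·34 + 1·33 = 94.

94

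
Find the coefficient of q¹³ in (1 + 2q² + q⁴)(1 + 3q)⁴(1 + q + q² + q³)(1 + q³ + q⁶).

(1 + 2q² + q⁴) has coefficients 1,0,2,0,1 for degrees 0…4.
(1 + 3q)⁴ has coefficients 1,12,54,108,81,0,0,0,0,0,0,0,0,0 for degrees 0…13.
Multiplying by (1 + q + q² + q³) gives running coefficients 1,13,67,175,255,243,189,81,0,0,0,0,0,0 for degrees 0…13.
Finally multiplying by (1 + q³ + q⁶), the product of all factors after the first has coefficients 1,13,67,176,268,310,365,349,310,364,336,243,189,81 for degrees 0…13.
[q¹³] = 1·81 + 2·243 + 1·364 = 931.

931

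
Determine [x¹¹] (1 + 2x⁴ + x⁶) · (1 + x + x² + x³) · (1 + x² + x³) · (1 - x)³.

(1 + 2x⁴ + x⁶) has coefficients 1,0,0,0,2,0,1 for degrees 0…6.
(1 + x + x² + x³) has coefficients 1,1,1,1,0,0,0,0,0,0,0,0 for degrees 0…11.
Multiplying by (1 + x² + x³) gives running coefficients 1,1,2,3,2,2,1,0,0,0,0,0 for degrees 0…11.
Finally multiplying by (1 - x)³, the product of all factors after the first has coefficients 1,-2,2,-1,-2,3,-2,1,1,-1,0,0 for degrees 0…11.
[x¹¹] = 1·0 + 2·1 + 1·3 = 5.

5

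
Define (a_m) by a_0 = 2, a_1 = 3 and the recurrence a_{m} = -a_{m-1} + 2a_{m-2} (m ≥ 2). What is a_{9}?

173

The ordinary generating function has denominator 1 + t - 2t^2.
Iterating the recurrence: a_0,…,a_{9} = 2, 3, 1, 5, -3, 13, -19, 45, -83, 173.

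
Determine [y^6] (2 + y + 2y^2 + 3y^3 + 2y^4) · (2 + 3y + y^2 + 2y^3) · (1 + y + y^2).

(2 + y + 2y^2 + 3y^3 + 2y^4) has coefficients 2,1,2,3,2 for degrees 0…4.
(2 + 3y + y^2 + 2y^3) has coefficients 2,3,1,2,0,0,0 for degrees 0…6.
Finally multiplying by (1 + y + y^2), the product of all factors after the first has coefficients 2,5,6,6,3,2,0 for degrees 0…6.
[y^6] = 2·0 + 1·2 + 2·3 + 3·6 + 2·6 = 38.

38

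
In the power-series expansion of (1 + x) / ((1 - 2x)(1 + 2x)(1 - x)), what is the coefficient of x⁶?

106

Partial fractions give a closed form: a_n = (3/2)·2^n + (1/6)·(-2)^n + (-2/3)·1^n.
At n = 6: a_6 = 106.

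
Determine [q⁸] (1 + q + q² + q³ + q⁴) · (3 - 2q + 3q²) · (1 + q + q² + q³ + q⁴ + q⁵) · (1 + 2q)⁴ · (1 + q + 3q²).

(1 + q + q² + q³ + q⁴) has coefficients 1,1,1,1,1 for degrees 0…4.
(3 - 2q + 3q²) has coefficients 3,-2,3,0,0,0,0,0,0 for degrees 0…8.
Multiplying by (1 + q + q² + q³ + q⁴ + q⁵) gives running coefficients 3,1,4,4,4,4,1,3,0 for degrees 0…8.
Multiplying by (1 + 2q)⁴ gives running coefficients 3,25,84,156,212,276,321,299,240 for degrees 0…8.
Finally multiplying by (1 + q + 3q²), the product of all factors after the first has coefficients 3,28,118,315,620,956,1233,1448,1502 for degrees 0…8.
[q⁸] = 1·1502 + 1·1448 + 1·1233 + 1·956 + 1·620 = 5759.

5759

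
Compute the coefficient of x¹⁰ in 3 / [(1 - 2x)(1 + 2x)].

Partial fractions give a closed form: a_n = (3/2)·2^n + (3/2)·(-2)^n.
At n = 10: a_10 = 3072.

3072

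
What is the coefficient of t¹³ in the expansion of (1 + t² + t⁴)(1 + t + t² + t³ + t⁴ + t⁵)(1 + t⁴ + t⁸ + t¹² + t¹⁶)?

(1 + t² + t⁴) has coefficients 1,0,1,0,1 for degrees 0…4.
(1 + t + t² + t³ + t⁴ + t⁵) has coefficients 1,1,1,1,1,1,0,0,0,0,0,0,0,0 for degrees 0…13.
Finally multiplying by (1 + t⁴ + t⁸ + t¹² + t¹⁶), the product of all factors after the first has coefficients 1,1,1,1,2,2,1,1,2,2,1,1,2,2 for degrees 0…13.
[t¹³] = 1·2 + 1·1 + 1·2 = 5.

5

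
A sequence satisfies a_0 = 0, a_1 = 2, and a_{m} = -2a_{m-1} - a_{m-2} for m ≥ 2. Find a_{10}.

-20

The ordinary generating function has denominator 1 + 2q + q^2.
Iterating the recurrence: a_0,…,a_{10} = 0, 2, -4, 6, -8, 10, -12, 14, -16, 18, -20.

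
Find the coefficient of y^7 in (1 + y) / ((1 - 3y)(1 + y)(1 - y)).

3280

The denominator gives the recurrence a_n = 3a_(n−1) + a_(n−2) − 3a_(n−3) for n ≥ 3; the numerator fixes a_0 = 1, a_1 = 4, a_2 = 13.
Iterating: 1, 4, 13, 40, 121, 364, 1093, 3280, so a_7 = 3280.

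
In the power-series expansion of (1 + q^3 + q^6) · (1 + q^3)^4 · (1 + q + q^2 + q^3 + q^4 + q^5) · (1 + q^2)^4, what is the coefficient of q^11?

(1 + q^3 + q^6) has coefficients 1,0,0,1,0,0,1 for degrees 0…6.
(1 + q^3)^4 has coefficients 1,0,0,4,0,0,6,0,0,4,0,0 for degrees 0…11.
Multiplying by (1 + q + q^2 + q^3 + q^4 + q^5) gives running coefficients 1,1,1,5,5,5,10,10,10,10,10,10 for degrees 0…11.
Finally multiplying by (1 + q^2)^4, the product of all factors after the first has coefficients 1,1,5,9,15,31,40,64,85,101,131,135 for degrees 0…11.
[q^11] = 1·135 + 1·85 + 1·31 = 251.

251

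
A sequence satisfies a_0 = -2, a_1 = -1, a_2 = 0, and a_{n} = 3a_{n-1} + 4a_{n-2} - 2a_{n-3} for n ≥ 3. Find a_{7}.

98

The ordinary generating function has denominator 1 - 3q - 4q^2 + 2q^3.
Iterating the recurrence: a_0,…,a_{7} = -2, -1, 0, 0, 2, 6, 26, 98.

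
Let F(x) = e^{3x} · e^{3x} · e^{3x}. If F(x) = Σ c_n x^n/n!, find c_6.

531441

The EGF product rule gives c_6 = Σ_{k_1+k_2+k_3=6} C(6; k_1,k_2,k_3) · ∏ g_i(k_i), where e^{3x} gives (3)^k; e^{3x} gives (3)^k; e^{3x} gives (3)^k.
g_1(k) for k = 0…6: 1, 3, 9, 27, 81, 243, 729.
g_2(k) for k = 0…6: 1, 3, 9, 27, 81, 243, 729.
g_3(k) for k = 0…6: 1, 3, 9, 27, 81, 243, 729.
First combine the last two factors: h(k) = Σ_j C(k,j)·g_2(j)·g_3(k−j) for k = 0…6: 1, 6, 36, 216, 1296, 7776, 46656.
c_6 = Σ_k C(6,k)·g_1(k)·h(6−k) = 1·1·46656 + 6·3·7776 + 15·9·1296 + 20·27·216 + 15·81·36 + 6·243·6 + 1·729·1 = 46656 + 139968 + 174960 + 116640 + 43740 + 8748 + 729 = 531441.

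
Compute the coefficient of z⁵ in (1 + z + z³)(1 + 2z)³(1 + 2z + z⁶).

40

(1 + z + z³) has coefficients 1,1,0,1 for degrees 0…3.
(1 + 2z)³ has coefficients 1,6,12,8,0,0 for degrees 0…5.
Finally multiplying by (1 + 2z + z⁶), the product of all factors after the first has coefficients 1,8,24,32,16,0 for degrees 0…5.
[z⁵] = 1·0 + 1·16 + 1·24 = 40.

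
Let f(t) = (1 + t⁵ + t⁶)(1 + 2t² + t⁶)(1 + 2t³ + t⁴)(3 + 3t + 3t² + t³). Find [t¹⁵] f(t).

(1 + t⁵ + t⁶) has coefficients 1,0,0,0,0,1,1 for degrees 0…6.
(1 + 2t² + t⁶) has coefficients 1,0,2,0,0,0,1,0,0,0,0,0,0,0,0,0 for degrees 0…15.
Multiplying by (1 + 2t³ + t⁴) gives running coefficients 1,0,2,2,1,4,3,0,0,2,1,0,0,0,0,0 for degrees 0…15.
Finally multiplying by (3 + 3t + 3t² + t³), the product of all factors after the first has coefficients 3,3,9,13,15,23,26,22,13,9,9,9,5,1,0,0 for degrees 0…15.
[t¹⁵] = 1·0 + 1·9 + 1·9 = 18.

18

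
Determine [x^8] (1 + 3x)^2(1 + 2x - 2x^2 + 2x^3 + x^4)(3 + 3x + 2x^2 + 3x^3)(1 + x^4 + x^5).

(1 + 3x)^2 has coefficients 1,6,9 for degrees 0…2.
(1 + 2x - 2x^2 + 2x^3 + x^4) has coefficients 1,2,-2,2,1,0,0,0,0 for degrees 0…8.
Multiplying by (3 + 3x + 2x^2 + 3x^3) gives running coefficients 3,9,2,7,11,1,8,3,0 for degrees 0…8.
Finally multiplying by (1 + x^4 + x^5), the product of all factors after the first has coefficients 3,9,2,7,14,13,19,12,18 for degrees 0…8.
[x^8] = 1·18 + 6·12 + 9·19 = 261.

261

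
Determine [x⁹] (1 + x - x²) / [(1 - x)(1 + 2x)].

The denominator gives the recurrence a_n = −a_(n−1) + 2a_(n−2) for n ≥ 3; the numerator fixes a_0 = 1, a_1 = 0, a_2 = 1.
Iterating: 1, 0, 1, -1, 3, -5, 11, -21, 43, -85, so a_9 = -85.

-85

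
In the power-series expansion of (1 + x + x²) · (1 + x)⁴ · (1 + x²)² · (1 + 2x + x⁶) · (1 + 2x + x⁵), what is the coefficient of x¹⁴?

(1 + x + x²) has coefficients 1,1,1 for degrees 0…2.
(1 + x)⁴ has coefficients 1,4,6,4,1,0,0,0,0,0,0,0,0,0,0 for degrees 0…14.
Multiplying by (1 + x²)² gives running coefficients 1,4,8,12,14,12,8,4,1,0,0,0,0,0,0 for degrees 0…14.
Multiplying by (1 + 2x + x⁶) gives running coefficients 1,6,16,28,38,40,33,24,17,14,14,12,8,4,1 for degrees 0…14.
Finally multiplying by (1 + 2x + x⁵), the product of all factors after the first has coefficients 1,8,28,60,94,117,119,106,93,86,82,73,56,37,23 for degrees 0…14.
[x¹⁴] = 1·23 + 1·37 + 1·56 = 116.

116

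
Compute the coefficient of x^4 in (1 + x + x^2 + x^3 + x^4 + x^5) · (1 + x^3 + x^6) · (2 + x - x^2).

5

(1 + x + x^2 + x^3 + x^4 + x^5) has coefficients 1,1,1,1,1 for degrees 0…4.
(1 + x^3 + x^6) has coefficients 1,0,0,1,0 for degrees 0…4.
Finally multiplying by (2 + x - x^2), the product of all factors after the first has coefficients 2,1,-1,2,1 for degrees 0…4.
[x^4] = 1·1 + 1·2 + 1·(-1) + 1·1 + 1·2 = 5.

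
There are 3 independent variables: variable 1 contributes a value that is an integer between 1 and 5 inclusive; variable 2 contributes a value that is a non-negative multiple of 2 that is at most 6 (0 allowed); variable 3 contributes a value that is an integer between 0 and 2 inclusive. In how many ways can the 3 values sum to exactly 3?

The generating function for the choices is (y + y^2 + y^3 + y^4 + y^5)·(1 + y^2 + y^4 + y^6)·(1 + y + y^2); the count is [y^3].
(y + y^2 + y^3 + y^4 + y^5) has coefficients 0,1,1,1 for degrees 0…3.
(1 + y^2 + y^4 + y^6) has coefficients 1,0,1,0 for degrees 0…3.
Finally multiplying by (1 + y + y^2), the product of all factors after the first has coefficients 1,1,2,1 for degrees 0…3.
[y^3] = 1·2 + 1·1 + 1·1 = 4.

4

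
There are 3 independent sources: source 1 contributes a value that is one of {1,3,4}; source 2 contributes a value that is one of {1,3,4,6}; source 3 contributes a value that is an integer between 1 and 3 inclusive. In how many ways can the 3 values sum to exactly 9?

The generating function for the choices is (y + y^3 + y^4)·(y + y^3 + y^4 + y^6)·(y + y^2 + y^3); the count is [y^9].
(y + y^3 + y^4) has coefficients 0,1,0,1,1 for degrees 0…4.
(y + y^3 + y^4 + y^6) has coefficients 0,1,0,1,1,0,1,0,0,0 for degrees 0…9.
Finally multiplying by (y + y^2 + y^3), the product of all factors after the first has coefficients 0,0,1,1,2,2,2,2,1,1 for degrees 0…9.
[y^9] = 1·1 + 1·2 + 1·2 = 5.

5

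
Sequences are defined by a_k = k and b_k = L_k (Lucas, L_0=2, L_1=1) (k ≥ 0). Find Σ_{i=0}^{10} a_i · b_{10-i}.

This is [x^10] in the product of the two ordinary generating functions.
Σ = 0·123 + 1·76 + 2·47 + 3·29 + 4·18 + 5·11 + 6·7 + 7·4 + 8·3 + 9·1 + 10·2 = 507.

507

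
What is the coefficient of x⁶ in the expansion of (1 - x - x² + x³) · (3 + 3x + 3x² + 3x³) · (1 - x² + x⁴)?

3

(1 - x - x² + x³) has coefficients 1,-1,-1,1 for degrees 0…3.
(3 + 3x + 3x² + 3x³) has coefficients 3,3,3,3,0,0,0 for degrees 0…6.
Finally multiplying by (1 - x² + x⁴), the product of all factors after the first has coefficients 3,3,0,0,0,0,3 for degrees 0…6.
[x⁶] = 1·3 − 1·0 − 1·0 + 1·0 = 3.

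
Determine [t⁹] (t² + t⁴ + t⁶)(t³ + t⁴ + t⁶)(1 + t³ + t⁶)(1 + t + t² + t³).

(t² + t⁴ + t⁶) has coefficients 0,0,1,0,1,0,1 for degrees 0…6.
(t³ + t⁴ + t⁶) has coefficients 0,0,0,1,1,0,1,0,0,0 for degrees 0…9.
Multiplying by (1 + t³ + t⁶) gives running coefficients 0,0,0,1,1,0,2,1,0,2 for degrees 0…9.
Finally multiplying by (1 + t + t² + t³), the product of all factors after the first has coefficients 0,0,0,1,2,2,4,4,3,5 for degrees 0…9.
[t⁹] = 1·4 + 1·2 + 1·1 = 7.

7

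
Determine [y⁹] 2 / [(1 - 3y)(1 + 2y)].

23210

Partial fractions give a closed form: a_n = (6/5)·3^n + (4/5)·(-2)^n.
At n = 9: a_9 = 23210.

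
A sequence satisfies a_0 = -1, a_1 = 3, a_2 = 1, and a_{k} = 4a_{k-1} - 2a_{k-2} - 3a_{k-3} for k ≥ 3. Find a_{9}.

The ordinary generating function has denominator 1 - 4y + 2y^2 + 3y^3.
Iterating the recurrence: a_0,…,a_{9} = -1, 3, 1, 1, -7, -33, -121, -397, -1247, -3831.

-3831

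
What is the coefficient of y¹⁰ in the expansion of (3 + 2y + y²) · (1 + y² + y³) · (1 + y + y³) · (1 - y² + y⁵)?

7

(3 + 2y + y²) has coefficients 3,2,1 for degrees 0…2.
(1 + y² + y³) has coefficients 1,0,1,1,0,0,0,0,0,0,0 for degrees 0…10.
Multiplying by (1 + y + y³) gives running coefficients 1,1,1,3,1,1,1,0,0,0,0 for degrees 0…10.
Finally multiplying by (1 - y² + y⁵), the product of all factors after the first has coefficients 1,1,0,2,0,-1,1,0,2,1,1 for degrees 0…10.
[y¹⁰] = 3·1 + 2·1 + 1·2 = 7.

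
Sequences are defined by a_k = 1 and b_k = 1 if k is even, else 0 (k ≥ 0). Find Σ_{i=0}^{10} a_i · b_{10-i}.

This is [x^10] in the product of the two ordinary generating functions.
Σ = 1·1 + 1·0 + 1·1 + 1·0 + 1·1 + 1·0 + 1·1 + 1·0 + 1·1 + 1·0 + 1·1 = 6.

6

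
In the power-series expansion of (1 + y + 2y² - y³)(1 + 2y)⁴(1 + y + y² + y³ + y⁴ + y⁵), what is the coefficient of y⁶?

(1 + y + 2y² - y³) has coefficients 1,1,2,-1 for degrees 0…3.
(1 + 2y)⁴ has coefficients 1,8,24,32,16,0,0 for degrees 0…6.
Finally multiplying by (1 + y + y² + y³ + y⁴ + y⁵), the product of all factors after the first has coefficients 1,9,33,65,81,81,80 for degrees 0…6.
[y⁶] = 1·80 + 1·81 + 2·81 − 1·65 = 258.

258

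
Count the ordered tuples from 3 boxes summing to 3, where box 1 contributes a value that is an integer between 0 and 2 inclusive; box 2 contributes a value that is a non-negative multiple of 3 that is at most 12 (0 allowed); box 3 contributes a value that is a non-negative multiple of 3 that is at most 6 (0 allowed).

The generating function for the choices is (1 + t + t^2)·(1 + t^3 + t^6 + t^9 + t^12)·(1 + t^3 + t^6); the count is [t^3].
(1 + t + t^2) has coefficients 1,1,1 for degrees 0…2.
(1 + t^3 + t^6 + t^9 + t^12) has coefficients 1,0,0,1 for degrees 0…3.
Finally multiplying by (1 + t^3 + t^6), the product of all factors after the first has coefficients 1,0,0,2 for degrees 0…3.
[t^3] = 1·2 + 1·0 + 1·0 = 2.

2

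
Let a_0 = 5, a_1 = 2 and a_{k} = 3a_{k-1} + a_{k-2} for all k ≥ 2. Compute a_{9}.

The ordinary generating function has denominator 1 - 3z - z^2.
Iterating the recurrence: a_0,…,a_{9} = 5, 2, 11, 35, 116, 383, 1265, 4178, 13799, 45575.

45575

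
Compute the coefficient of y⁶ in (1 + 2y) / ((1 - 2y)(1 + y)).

85

The denominator gives the recurrence a_n = a_(n−1) + 2a_(n−2) for n ≥ 2; the numerator fixes a_0 = 1, a_1 = 3.
Iterating: 1, 3, 5, 11, 21, 43, 85, so a_6 = 85.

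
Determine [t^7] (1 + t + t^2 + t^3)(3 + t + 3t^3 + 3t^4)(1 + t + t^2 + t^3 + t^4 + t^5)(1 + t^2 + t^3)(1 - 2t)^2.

21

(1 + t + t^2 + t^3) has coefficients 1,1,1,1 for degrees 0…3.
(3 + t + 3t^3 + 3t^4) has coefficients 3,1,0,3,3,0,0,0 for degrees 0…7.
Multiplying by (1 + t + t^2 + t^3 + t^4 + t^5) gives running coefficients 3,4,4,7,10,10,7,6 for degrees 0…7.
Multiplying by (1 + t^2 + t^3) gives running coefficients 3,4,7,14,18,21,24,26 for degrees 0…7.
Finally multiplying by (1 - 2t)^2, the product of all factors after the first has coefficients 3,-8,3,2,-10,5,12,14 for degrees 0…7.
[t^7] = 1·14 + 1·12 + 1·5 + 1·(-10) = 21.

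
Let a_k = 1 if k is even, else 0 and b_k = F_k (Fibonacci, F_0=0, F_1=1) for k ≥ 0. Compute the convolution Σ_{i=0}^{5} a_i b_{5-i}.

Write out a_i and b_{5-i} for i = 0,…,5 and sum the products.
Σ = 1·5 + 0·3 + 1·2 + 0·1 + 1·1 + 0·0 = 8.

8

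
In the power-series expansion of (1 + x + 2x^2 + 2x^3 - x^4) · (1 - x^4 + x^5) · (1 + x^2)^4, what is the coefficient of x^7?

16

(1 + x + 2x^2 + 2x^3 - x^4) has coefficients 1,1,2,2,-1 for degrees 0…4.
(1 - x^4 + x^5) has coefficients 1,0,0,0,-1,1,0,0 for degrees 0…7.
Finally multiplying by (1 + x^2)^4, the product of all factors after the first has coefficients 1,0,4,0,5,1,0,4 for degrees 0…7.
[x^7] = 1·4 + 1·0 + 2·1 + 2·5 − 1·0 = 16.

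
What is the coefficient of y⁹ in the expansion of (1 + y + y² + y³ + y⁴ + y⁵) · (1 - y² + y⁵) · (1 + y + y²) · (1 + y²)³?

(1 + y + y² + y³ + y⁴ + y⁵) has coefficients 1,1,1,1,1,1 for degrees 0…5.
(1 - y² + y⁵) has coefficients 1,0,-1,0,0,1,0,0,0,0 for degrees 0…9.
Multiplying by (1 + y + y²) gives running coefficients 1,1,0,-1,-1,1,1,1,0,0 for degrees 0…9.
Finally multiplying by (1 + y²)³, the product of all factors after the first has coefficients 1,1,3,2,2,1,-1,2,0,5 for degrees 0…9.
[y⁹] = 1·5 + 1·0 + 1·2 + 1·(-1) + 1·1 + 1·2 = 9.

9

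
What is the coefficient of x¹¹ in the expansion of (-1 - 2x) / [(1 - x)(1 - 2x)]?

-8189

Partial fractions give a closed form: a_n = (3)·1^n + (-4)·2^n.
At n = 11: a_11 = -8189.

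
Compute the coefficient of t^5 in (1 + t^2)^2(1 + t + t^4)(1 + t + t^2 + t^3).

7

(1 + t^2)^2 has coefficients 1,0,2,0,1 for degrees 0…4.
(1 + t + t^4) has coefficients 1,1,0,0,1,0 for degrees 0…5.
Finally multiplying by (1 + t + t^2 + t^3), the product of all factors after the first has coefficients 1,2,2,2,2,1 for degrees 0…5.
[t^5] = 1·1 + 2·2 + 1·2 = 7.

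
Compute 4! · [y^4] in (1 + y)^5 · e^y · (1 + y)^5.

The EGF product rule gives c_4 = Σ_{k_1+k_2+k_3=4} C(4; k_1,k_2,k_3) · ∏ g_i(k_i), where (1+y)^5 gives the falling factorial (5)_k; e^y gives (1)^k; (1+y)^5 gives the falling factorial (5)_k.
g_1(k) for k = 0…4: 1, 5, 20, 60, 120.
g_2(k) for k = 0…4: 1, 1, 1, 1, 1.
g_3(k) for k = 0…4: 1, 5, 20, 60, 120.
First combine the last two factors: h(k) = Σ_j C(k,j)·g_2(j)·g_3(k−j) for k = 0…4: 1, 6, 31, 136, 501.
c_4 = Σ_k C(4,k)·g_1(k)·h(4−k) = 1·1·501 + 4·5·136 + 6·20·31 + 4·60·6 + 1·120·1 = 501 + 2720 + 3720 + 1440 + 120 = 8501.

8501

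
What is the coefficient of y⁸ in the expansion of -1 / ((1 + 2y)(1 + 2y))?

The denominator gives the recurrence a_n = −4a_(n−1) − 4a_(n−2) for n ≥ 2; the numerator fixes a_0 = -1, a_1 = 4.
Iterating: -1, 4, -12, 32, -80, 192, -448, 1024, -2304, so a_8 = -2304.

-2304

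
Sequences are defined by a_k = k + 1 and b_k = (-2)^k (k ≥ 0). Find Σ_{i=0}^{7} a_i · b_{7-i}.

-54

The convolution is the x^7 coefficient of A(x)B(x).
Σ = 1·(-128) + 2·64 + 3·(-32) + 4·16 + 5·(-8) + 6·4 + 7·(-2) + 8·1 = -54.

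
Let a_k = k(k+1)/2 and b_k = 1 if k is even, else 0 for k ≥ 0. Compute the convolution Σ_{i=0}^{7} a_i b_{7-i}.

50

This is [x^7] in the product of the two ordinary generating functions.
Σ = 0·0 + 1·1 + 3·0 + 6·1 + 10·0 + 15·1 + 21·0 + 28·1 = 50.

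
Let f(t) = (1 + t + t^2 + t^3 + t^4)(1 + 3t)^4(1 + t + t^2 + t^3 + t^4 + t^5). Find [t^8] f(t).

1199

(1 + t + t^2 + t^3 + t^4) has coefficients 1,1,1,1,1 for degrees 0…4.
(1 + 3t)^4 has coefficients 1,12,54,108,81,0,0,0,0 for degrees 0…8.
Finally multiplying by (1 + t + t^2 + t^3 + t^4 + t^5), the product of all factors after the first has coefficients 1,13,67,175,256,256,255,243,189 for degrees 0…8.
[t^8] = 1·189 + 1·243 + 1·255 + 1·256 + 1·256 = 1199.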